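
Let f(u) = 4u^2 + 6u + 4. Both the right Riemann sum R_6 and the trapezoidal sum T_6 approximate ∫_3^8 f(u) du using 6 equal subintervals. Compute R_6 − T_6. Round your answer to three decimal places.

R_6 ≈ 938.14815.
T_6 ≈ 833.98148.
R_6 − T_6 ≈ 104.167.

104.167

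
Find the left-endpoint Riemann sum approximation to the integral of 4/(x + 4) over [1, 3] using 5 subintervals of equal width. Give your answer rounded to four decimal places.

1.3926

Δx = (3 − 1)/5 = 0.4.
Left endpoints: 1, 1.4, 1.8, 2.2, 2.6.
f(1) = 0.8, f(1.4) = 20/27, f(1.8) = 20/29, f(2.2) = 20/31, f(2.6) = 20/33.
Sum = Δx · [f(1) + f(1.4) + f(1.8) + f(2.2) + f(2.6)].
Sum ≈ 1.3926.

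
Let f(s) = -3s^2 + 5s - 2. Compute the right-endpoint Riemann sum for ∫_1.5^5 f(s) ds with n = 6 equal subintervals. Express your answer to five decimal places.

-87.14757

Δs = (5 − 1.5)/6 = 7/12.
Right endpoints: 25/12, 8/3, 3.25, 23/6, 53/12, 5.
f(25/12) = -221/48, f(8/3) = -10, f(3.25) = -17.4375, f(23/6) = -323/12, f(53/12) = -38.4375, f(5) = -52.
Sum = Δs · [f(25/12) + f(8/3) + f(3.25) + ...].
Sum ≈ -87.14757.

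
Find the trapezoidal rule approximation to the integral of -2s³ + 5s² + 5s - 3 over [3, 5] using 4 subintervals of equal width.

-76.25

Δs = (5 − 3)/4 = 0.5.
f(3) = 3, f(3.5) = -10, f(4) = -31, f(4.5) = -61.5, f(5) = -103.
T_4 = (Δs/2)·[f(s_0) + 2f(s_1) + 2f(s_2) + 2f(s_3) + f(s_4)].
Sum = -76.25.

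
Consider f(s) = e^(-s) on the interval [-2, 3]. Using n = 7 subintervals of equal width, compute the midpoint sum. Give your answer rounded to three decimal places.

7.186

Δs = (3 − (-2))/7 = 5/7.
Midpoints: -23/14, -13/14, -3/14, 0.5, 17/14, 27/14, 37/14.
f(-23/14) ≈ 5.170, f(-13/14) ≈ 2.531, f(-3/14) ≈ 1.239, f(0.5) ≈ 0.607, f(17/14) ≈ 0.297, f(27/14) ≈ 0.145, f(37/14) ≈ 0.071.
Sum = Δs · [f(-23/14) + f(-13/14) + f(-3/14) + ...].
Sum ≈ 7.186.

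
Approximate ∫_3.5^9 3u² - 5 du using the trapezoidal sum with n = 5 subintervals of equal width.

661.9525

Δu = (9 − 3.5)/5 = 1.1.
f(3.5) = 31.75, f(4.6) = 58.48, f(5.7) = 92.47, f(6.8) = 133.72, f(7.9) = 182.23, f(9) = 238.
T_5 = (Δu/2)·[f(u_0) + 2f(u_1) + ... + 2f(u_{4}) + f(u_5)].
Sum = 661.9525.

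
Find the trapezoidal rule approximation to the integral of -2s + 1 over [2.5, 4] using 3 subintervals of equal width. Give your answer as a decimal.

Δs = (4 − 2.5)/3 = 0.5.
f(2.5) = -4, f(3) = -5, f(3.5) = -6, f(4) = -7.
T_3 = (Δs/2)·[f(s_0) + 2f(s_1) + 2f(s_2) + f(s_3)].
Sum = -8.25.

-8.25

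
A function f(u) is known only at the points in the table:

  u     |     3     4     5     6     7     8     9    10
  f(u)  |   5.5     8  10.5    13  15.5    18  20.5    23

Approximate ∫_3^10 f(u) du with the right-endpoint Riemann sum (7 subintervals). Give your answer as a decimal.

Δu = 1.
Sum = 1·[8 + 10.5 + 13 + 15.5 + 18 + 20.5 + 23] = 108.5.

108.5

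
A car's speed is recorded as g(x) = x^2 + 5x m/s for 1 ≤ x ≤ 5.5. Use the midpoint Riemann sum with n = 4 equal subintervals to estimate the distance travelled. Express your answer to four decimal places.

127.7754

Δx = (5.5 − 1)/4 = 1.125.
Midpoints: 1.5625, 2.6875, 3.8125, 4.9375.
g(1.5625) = 10.25390625, g(2.6875) = 20.66015625, g(3.8125) = 33.59765625, g(4.9375) = 49.06640625.
Sum = Δx · [g(1.5625) + g(2.6875) + g(3.8125) + g(4.9375)].
Sum ≈ 127.7754.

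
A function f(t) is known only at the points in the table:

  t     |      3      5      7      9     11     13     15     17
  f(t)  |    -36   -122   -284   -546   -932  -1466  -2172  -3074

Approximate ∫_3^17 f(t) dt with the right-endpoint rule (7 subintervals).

Δt = 2.
Sum = 2·[(-122) + (-284) + (-546) + (-932) + (-1466) + (-2172) + (-3074)] = -17192.

-17192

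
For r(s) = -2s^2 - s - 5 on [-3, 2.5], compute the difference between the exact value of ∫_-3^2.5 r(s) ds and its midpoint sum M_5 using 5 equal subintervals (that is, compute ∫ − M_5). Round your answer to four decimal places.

-1.1092

Exact integral: ∫_-3^2.5 r(s) ds ≈ -54.541667.
M_5 = -53.4325.
Error ≈ -54.541667 − (-53.4325) ≈ -1.1092.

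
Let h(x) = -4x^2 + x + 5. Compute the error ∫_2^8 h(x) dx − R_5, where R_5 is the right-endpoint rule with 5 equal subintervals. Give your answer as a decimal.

Exact integral: ∫_2^8 h(x) dx = -612.
R_5 = -758.16.
Error = -612 − (-758.16) = 146.16.

146.16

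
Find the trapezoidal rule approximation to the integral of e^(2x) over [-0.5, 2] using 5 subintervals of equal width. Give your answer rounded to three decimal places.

Δx = (2 − (-0.5))/5 = 0.5.
f(-0.5) ≈ 0.368, f(0) ≈ 1.000, f(0.5) ≈ 2.718, f(1) ≈ 7.389, f(1.5) ≈ 20.086, f(2) ≈ 54.598.
T_5 = (Δx/2)·[f(x_0) + 2f(x_1) + ... + 2f(x_{4}) + f(x_5)].
Sum ≈ 29.338.

29.338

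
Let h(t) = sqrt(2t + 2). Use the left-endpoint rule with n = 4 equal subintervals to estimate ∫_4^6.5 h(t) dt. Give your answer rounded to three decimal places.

8.600

Δt = (6.5 − 4)/4 = 0.625.
Left endpoints: 4, 4.625, 5.25, 5.875.
h(4) ≈ 3.162, h(4.625) ≈ 3.354, h(5.25) ≈ 3.536, h(5.875) ≈ 3.708.
Sum = Δt · [h(4) + h(4.625) + h(5.25) + h(5.875)].
Sum ≈ 8.600.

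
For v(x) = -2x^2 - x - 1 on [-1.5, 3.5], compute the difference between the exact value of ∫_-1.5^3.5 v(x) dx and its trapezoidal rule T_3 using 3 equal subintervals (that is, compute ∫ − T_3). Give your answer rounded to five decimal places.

4.62963

Exact integral: ∫_-1.5^3.5 v(x) dx ≈ -40.8333333.
T_3 ≈ -45.4629630.
Error ≈ -40.8333333 − (-45.4629630) ≈ 4.62963.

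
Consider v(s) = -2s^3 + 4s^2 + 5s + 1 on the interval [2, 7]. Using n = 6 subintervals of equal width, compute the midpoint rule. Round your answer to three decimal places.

-621.678

Δs = (7 − 2)/6 = 5/6.
Midpoints: 29/12, 3.25, 49/12, 59/12, 5.75, 79/12.
v(29/12) = 7099/864, v(3.25) = -9.15625, v(49/12) = -41521/864, v(59/12) = -99731/864, v(5.75) = -218.21875, v(79/12) = -313951/864.
Sum = Δs · [v(29/12) + v(3.25) + v(49/12) + ...].
Sum ≈ -621.678.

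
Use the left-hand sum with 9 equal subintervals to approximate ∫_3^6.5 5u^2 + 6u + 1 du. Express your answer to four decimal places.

Δu = (6.5 − 3)/9 = 7/18.
Left endpoints: 3, 61/18, 34/9, 25/6, 41/9, 89/18, 16/3, 103/18, 55/9.
f(3) = 64, f(61/18) = 25517/324, f(34/9) = 7697/81, f(25/6) = 4061/36, f(41/9) = 10700/81, f(89/18) = 49541/324, f(16/3) = 1577/9, f(103/18) = 64493/324, f(55/9) = 18176/81.
Sum = Δu · [f(3) + f(61/18) + f(34/9) + ...].
Sum ≈ 479.9897.

479.9897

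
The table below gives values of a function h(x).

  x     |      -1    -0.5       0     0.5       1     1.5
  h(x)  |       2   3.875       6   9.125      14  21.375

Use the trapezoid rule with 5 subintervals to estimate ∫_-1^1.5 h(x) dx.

22.34375

Δx = 0.5.
T_5 = (0.5/2)·[2 + 2·3.875 + 2·6 + 2·9.125 + 2·14 + 21.375] = 22.34375.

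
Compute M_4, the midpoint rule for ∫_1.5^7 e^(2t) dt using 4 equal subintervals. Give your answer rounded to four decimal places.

446636.2408

Δt = (7 − 1.5)/4 = 1.375.
Midpoints: 2.1875, 3.5625, 4.9375, 6.3125.
f(2.1875) ≈ 79.4398, f(3.5625) ≈ 1242.6482, f(4.9375) ≈ 19438.2878, f(6.3125) ≈ 304065.9811.
Sum = Δt · [f(2.1875) + f(3.5625) + f(4.9375) + f(6.3125)].
Sum ≈ 446636.2408.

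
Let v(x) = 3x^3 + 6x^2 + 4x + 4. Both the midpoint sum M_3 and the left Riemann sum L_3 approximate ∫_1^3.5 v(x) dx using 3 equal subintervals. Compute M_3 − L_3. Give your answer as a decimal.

M_3 ≈ 224.24913.
L_3 ≈ 151.00694.
M_3 − L_3 = 73.2421875.

73.2421875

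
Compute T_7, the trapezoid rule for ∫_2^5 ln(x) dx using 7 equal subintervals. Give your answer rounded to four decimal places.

3.6563

Δx = (5 − 2)/7 = 3/7.
f(2) ≈ 0.6931, f(17/7) ≈ 0.8873, f(20/7) ≈ 1.0498, f(23/7) ≈ 1.1896, f(26/7) ≈ 1.3122, f(29/7) ≈ 1.4214, f(32/7) ≈ 1.5198, f(5) ≈ 1.6094.
T_7 = (Δx/2)·[f(x_0) + 2f(x_1) + ... + 2f(x_{6}) + f(x_7)].
Sum ≈ 3.6563.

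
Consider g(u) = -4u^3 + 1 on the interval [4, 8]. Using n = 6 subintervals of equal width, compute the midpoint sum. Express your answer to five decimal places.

-3825.33333

Δu = (8 − 4)/6 = 2/3.
Midpoints: 13/3, 5, 17/3, 19/3, 7, 23/3.
g(13/3) = -8761/27, g(5) = -499, g(17/3) = -19625/27, g(19/3) = -27409/27, g(7) = -1371, g(23/3) = -48641/27.
Sum = Δu · [g(13/3) + g(5) + g(17/3) + ...].
Sum ≈ -3825.33333.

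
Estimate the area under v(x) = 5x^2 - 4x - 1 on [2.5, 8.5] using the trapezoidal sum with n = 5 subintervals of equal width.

Δx = (8.5 − 2.5)/5 = 1.2.
v(2.5) = 20.25, v(3.7) = 52.65, v(4.9) = 99.45, v(6.1) = 160.65, v(7.3) = 236.25, v(8.5) = 326.25.
T_5 = (Δx/2)·[v(x_0) + 2v(x_1) + ... + 2v(x_{4}) + v(x_5)].
Sum = 866.7.

866.7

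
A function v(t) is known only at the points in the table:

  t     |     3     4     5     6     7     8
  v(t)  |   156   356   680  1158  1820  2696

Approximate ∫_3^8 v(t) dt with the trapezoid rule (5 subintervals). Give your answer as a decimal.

5440

Δt = 1.
T_5 = (1/2)·[156 + 2·356 + 2·680 + 2·1158 + 2·1820 + 2696] = 5440.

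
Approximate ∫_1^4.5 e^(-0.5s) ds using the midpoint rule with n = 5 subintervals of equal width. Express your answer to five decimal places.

0.99717

Δs = (4.5 − 1)/5 = 0.7.
Midpoints: 1.35, 2.05, 2.75, 3.45, 4.15.
f(1.35) ≈ 0.50916, f(2.05) ≈ 0.35880, f(2.75) ≈ 0.25284, f(3.45) ≈ 0.17817, f(4.15) ≈ 0.12556.
Sum = Δs · [f(1.35) + f(2.05) + f(2.75) + f(3.45) + f(4.15)].
Sum ≈ 0.99717.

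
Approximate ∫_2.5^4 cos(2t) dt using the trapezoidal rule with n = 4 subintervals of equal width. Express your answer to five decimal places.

0.92804

Δt = (4 − 2.5)/4 = 0.375.
f(2.5) ≈ 0.28366, f(2.875) ≈ 0.86119, f(3.25) ≈ 0.97659, f(3.625) ≈ 0.56792, f(4) ≈ -0.14550.
T_4 = (Δt/2)·[f(t_0) + 2f(t_1) + 2f(t_2) + 2f(t_3) + f(t_4)].
Sum ≈ 0.92804.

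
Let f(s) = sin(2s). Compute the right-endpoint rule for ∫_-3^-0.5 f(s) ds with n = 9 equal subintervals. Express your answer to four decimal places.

Δs = (-0.5 − (-3))/9 = 5/18.
Right endpoints: -49/18, -22/9, -13/6, -17/9, -29/18, -4/3, -19/18, -7/9, -0.5.
f(-49/18) ≈ 0.7438, f(-22/9) ≈ 0.9845, f(-13/6) ≈ 0.9290, f(-17/9) ≈ 0.5941, f(-29/18) ≈ 0.0805, f(-4/3) ≈ -0.4573, f(-19/18) ≈ -0.8575, f(-7/9) ≈ -0.9999, f(-0.5) ≈ -0.8415.
Sum = Δs · [f(-49/18) + f(-22/9) + f(-13/6) + ...].
Sum ≈ 0.0488.

0.0488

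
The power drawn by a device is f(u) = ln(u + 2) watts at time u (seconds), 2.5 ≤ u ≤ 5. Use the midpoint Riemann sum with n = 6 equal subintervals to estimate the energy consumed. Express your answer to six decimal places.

Δu = (5 − 2.5)/6 = 5/12.
Midpoints: 65/24, 3.125, 85/24, 95/24, 4.375, 115/24.
f(65/24) ≈ 1.549334, f(3.125) ≈ 1.634131, f(85/24) ≈ 1.712295, f(95/24) ≈ 1.784791, f(4.375) ≈ 1.852384, f(115/24) ≈ 1.915696.
Sum = Δu · [f(65/24) + f(3.125) + f(85/24) + ...].
Sum ≈ 4.353596.

4.353596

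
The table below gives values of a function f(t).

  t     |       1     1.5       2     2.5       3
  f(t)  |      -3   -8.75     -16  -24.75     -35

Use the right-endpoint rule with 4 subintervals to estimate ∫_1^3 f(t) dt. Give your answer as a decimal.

Δt = 0.5.
Sum = 0.5·[(-8.75) + (-16) + (-24.75) + (-35)] = -42.25.

-42.25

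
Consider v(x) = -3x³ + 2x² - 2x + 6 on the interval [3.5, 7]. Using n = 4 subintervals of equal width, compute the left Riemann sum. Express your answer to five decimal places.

Δx = (7 − 3.5)/4 = 0.875.
Left endpoints: 3.5, 4.375, 5.25, 6.125.
v(3.5) = -105.125, v(4.375) = -110433/512, v(5.25) = -383.484375, v(6.125) = -317731/512.
Sum = Δx · [v(3.5) + v(4.375) + v(5.25) + v(6.125)].
Sum ≈ -1159.25879.

-1159.25879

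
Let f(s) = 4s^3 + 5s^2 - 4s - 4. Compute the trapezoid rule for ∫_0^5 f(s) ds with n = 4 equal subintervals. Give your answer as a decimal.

808.90625

Δs = (5 − 0)/4 = 1.25.
f(0) = -4, f(1.25) = 6.625, f(2.5) = 79.75, f(3.75) = 262.25, f(5) = 601.
T_4 = (Δs/2)·[f(s_0) + 2f(s_1) + 2f(s_2) + 2f(s_3) + f(s_4)].
Sum = 808.90625.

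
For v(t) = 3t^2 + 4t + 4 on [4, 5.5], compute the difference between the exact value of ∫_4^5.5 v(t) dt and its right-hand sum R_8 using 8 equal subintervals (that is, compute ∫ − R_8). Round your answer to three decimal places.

-4.597

Exact integral: ∫_4^5.5 v(t) dt = 136.875.
R_8 ≈ 141.47168.
Error ≈ 136.875 − 141.47168 ≈ -4.597.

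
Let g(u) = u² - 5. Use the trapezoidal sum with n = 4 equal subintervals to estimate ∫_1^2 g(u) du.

Δu = (2 − 1)/4 = 0.25.
g(1) = -4, g(1.25) = -3.4375, g(1.5) = -2.75, g(1.75) = -1.9375, g(2) = -1.
T_4 = (Δu/2)·[g(u_0) + 2g(u_1) + 2g(u_2) + 2g(u_3) + g(u_4)].
Sum = -2.65625.

-2.65625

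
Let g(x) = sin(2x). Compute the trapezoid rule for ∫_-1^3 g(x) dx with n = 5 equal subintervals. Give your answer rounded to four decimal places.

Δx = (3 − (-1))/5 = 0.8.
g(-1) ≈ -0.9093, g(-0.2) ≈ -0.3894, g(0.6) ≈ 0.9320, g(1.4) ≈ 0.3350, g(2.2) ≈ -0.9516, g(3) ≈ -0.2794.
T_5 = (Δx/2)·[g(x_0) + 2g(x_1) + ... + 2g(x_{4}) + g(x_5)].
Sum ≈ -0.5347.

-0.5347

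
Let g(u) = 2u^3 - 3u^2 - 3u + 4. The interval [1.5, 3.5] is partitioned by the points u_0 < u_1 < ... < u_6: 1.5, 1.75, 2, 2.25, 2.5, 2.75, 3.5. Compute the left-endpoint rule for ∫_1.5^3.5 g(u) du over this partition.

Subinterval widths: 0.25, 0.25, 0.25, 0.25, 0.25, 0.75.
Left endpoints: 1.5, 1.75, 2, 2.25, 2.5, 2.75.
g(1.5) = -0.5, g(1.75) = 0.28125, g(2) = 2, g(2.25) = 4.84375, g(2.5) = 9, g(2.75) = 14.65625.
Sum = Σ Δu_i · g(u_i).
Sum = 14.8984375.

14.8984375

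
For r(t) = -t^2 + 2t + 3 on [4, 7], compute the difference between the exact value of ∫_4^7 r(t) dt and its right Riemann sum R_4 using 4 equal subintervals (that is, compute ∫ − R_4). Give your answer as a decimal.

Exact integral: ∫_4^7 r(t) dt = -51.
R_4 = -61.40625.
Error = -51 − (-61.40625) = 10.40625.

10.40625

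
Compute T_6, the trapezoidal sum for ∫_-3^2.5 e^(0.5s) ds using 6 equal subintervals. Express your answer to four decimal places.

6.6484

Δs = (2.5 − (-3))/6 = 11/12.
f(-3) ≈ 0.2231, f(-25/12) ≈ 0.3529, f(-7/6) ≈ 0.5580, f(-0.25) ≈ 0.8825, f(2/3) ≈ 1.3956, f(19/12) ≈ 2.2071, f(2.5) ≈ 3.4903.
T_6 = (Δs/2)·[f(s_0) + 2f(s_1) + ... + 2f(s_{5}) + f(s_6)].
Sum ≈ 6.6484.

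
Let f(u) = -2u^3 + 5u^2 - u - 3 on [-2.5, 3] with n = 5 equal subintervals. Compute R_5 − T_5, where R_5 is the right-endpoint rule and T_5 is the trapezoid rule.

-42.35

R_5 = -6.27.
T_5 = 36.08.
R_5 − T_5 = -42.35.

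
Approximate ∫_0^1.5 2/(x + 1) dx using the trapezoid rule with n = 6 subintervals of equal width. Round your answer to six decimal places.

1.841270

Δx = (1.5 − 0)/6 = 0.25.
f(0) = 2, f(0.25) = 1.6, f(0.5) = 4/3, f(0.75) = 8/7, f(1) = 1, f(1.25) = 8/9, f(1.5) = 0.8.
T_6 = (Δx/2)·[f(x_0) + 2f(x_1) + ... + 2f(x_{5}) + f(x_6)].
Sum ≈ 1.841270.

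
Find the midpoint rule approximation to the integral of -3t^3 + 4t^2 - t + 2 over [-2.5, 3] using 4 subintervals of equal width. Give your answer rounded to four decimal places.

Δt = (3 − (-2.5))/4 = 1.375.
Midpoints: -1.8125, -0.4375, 0.9375, 2.3125.
f(-1.8125) = 142607/4096, f(-0.4375) = 14149/4096, f(0.9375) = 8627/4096, f(2.3125) = -65623/4096.
Sum = Δt · [f(-1.8125) + f(-0.4375) + f(0.9375) + f(2.3125)].
Sum ≈ 33.4888.

33.4888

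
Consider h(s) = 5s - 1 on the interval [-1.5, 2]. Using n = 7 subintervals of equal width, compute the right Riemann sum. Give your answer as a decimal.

Δs = (2 − (-1.5))/7 = 0.5.
Right endpoints: -1, -0.5, 0, 0.5, 1, 1.5, 2.
h(-1) = -6, h(-0.5) = -3.5, h(0) = -1, h(0.5) = 1.5, h(1) = 4, h(1.5) = 6.5, h(2) = 9.
Sum = Δs · [h(-1) + h(-0.5) + h(0) + ...].
Sum = 5.25.

5.25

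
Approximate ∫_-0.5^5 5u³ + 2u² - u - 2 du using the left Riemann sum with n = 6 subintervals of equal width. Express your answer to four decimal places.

561.8387

Δu = (5 − (-0.5))/6 = 11/12.
Left endpoints: -0.5, 5/12, 4/3, 2.25, 19/6, 49/12.
f(-0.5) = -1.625, f(5/12) = -2951/1728, f(4/3) = 326/27, f(2.25) = 62.828125, f(19/6) = 37511/216, f(49/12) = 635357/1728.
Sum = Δu · [f(-0.5) + f(5/12) + f(4/3) + ...].
Sum ≈ 561.8387.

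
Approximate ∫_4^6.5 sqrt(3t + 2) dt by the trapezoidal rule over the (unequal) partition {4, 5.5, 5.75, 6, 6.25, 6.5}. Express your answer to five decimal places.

Subinterval widths: 1.5, 0.25, 0.25, 0.25, 0.25.
f(4) ≈ 3.74166, f(5.5) ≈ 4.30116, f(5.75) ≈ 4.38748, f(6) ≈ 4.47214, f(6.25) ≈ 4.55522, f(6.5) ≈ 4.63681.
On each subinterval the trapezoid contributes (Δt_i/2)·[f(t_{i-1}) + f(t_i)].
Sum ≈ 10.50307.

10.50307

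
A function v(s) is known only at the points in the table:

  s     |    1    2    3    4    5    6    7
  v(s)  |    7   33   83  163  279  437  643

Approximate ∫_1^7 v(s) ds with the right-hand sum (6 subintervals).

1638

Δs = 1.
Sum = 1·[33 + 83 + 163 + 279 + 437 + 643] = 1638.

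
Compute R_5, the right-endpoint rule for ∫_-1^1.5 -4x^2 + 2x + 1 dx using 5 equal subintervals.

Δx = (1.5 − (-1))/5 = 0.5.
Right endpoints: -0.5, 0, 0.5, 1, 1.5.
f(-0.5) = -1, f(0) = 1, f(0.5) = 1, f(1) = -1, f(1.5) = -5.
Sum = Δx · [f(-0.5) + f(0) + f(0.5) + f(1) + f(1.5)].
Sum = -2.5.

-2.5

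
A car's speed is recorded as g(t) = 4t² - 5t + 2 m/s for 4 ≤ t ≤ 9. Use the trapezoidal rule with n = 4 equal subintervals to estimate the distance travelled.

Δt = (9 − 4)/4 = 1.25.
g(4) = 46, g(5.25) = 86, g(6.5) = 138.5, g(7.75) = 203.5, g(9) = 281.
T_4 = (Δt/2)·[g(t_0) + 2g(t_1) + 2g(t_2) + 2g(t_3) + g(t_4)].
Sum = 739.375.

739.375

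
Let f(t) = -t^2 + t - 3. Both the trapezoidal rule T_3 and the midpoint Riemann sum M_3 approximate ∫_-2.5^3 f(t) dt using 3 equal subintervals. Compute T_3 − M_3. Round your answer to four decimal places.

T_3 ≈ -32.414352.
M_3 ≈ -27.792824.
T_3 − M_3 ≈ -4.6215.

-4.6215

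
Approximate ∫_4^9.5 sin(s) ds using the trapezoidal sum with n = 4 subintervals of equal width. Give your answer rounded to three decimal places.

Δs = (9.5 − 4)/4 = 1.375.
f(4) ≈ -0.757, f(5.375) ≈ -0.788, f(6.75) ≈ 0.450, f(8.125) ≈ 0.963, f(9.5) ≈ -0.075.
T_4 = (Δs/2)·[f(s_0) + 2f(s_1) + 2f(s_2) + 2f(s_3) + f(s_4)].
Sum ≈ 0.288.

0.288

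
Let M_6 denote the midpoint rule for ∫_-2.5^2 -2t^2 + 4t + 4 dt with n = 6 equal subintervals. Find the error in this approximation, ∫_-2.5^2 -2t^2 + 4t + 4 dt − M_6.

-0.421875

Exact integral: ∫_-2.5^2 f(t) dt = -2.25.
M_6 = -1.828125.
Error = -2.25 − (-1.828125) = -0.421875.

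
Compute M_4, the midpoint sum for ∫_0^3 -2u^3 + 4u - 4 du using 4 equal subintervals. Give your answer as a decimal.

-33.234375

Δu = (3 − 0)/4 = 0.75.
Midpoints: 0.375, 1.125, 1.875, 2.625.
f(0.375) = -2.60546875, f(1.125) = -2.34765625, f(1.875) = -9.68359375, f(2.625) = -29.67578125.
Sum = Δu · [f(0.375) + f(1.125) + f(1.875) + f(2.625)].
Sum = -33.234375.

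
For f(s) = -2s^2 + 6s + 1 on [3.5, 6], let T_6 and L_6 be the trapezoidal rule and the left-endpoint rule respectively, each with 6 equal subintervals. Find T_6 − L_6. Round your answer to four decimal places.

T_6 ≈ -41.811343.
L_6 ≈ -35.040509.
T_6 − L_6 ≈ -6.7708.

-6.7708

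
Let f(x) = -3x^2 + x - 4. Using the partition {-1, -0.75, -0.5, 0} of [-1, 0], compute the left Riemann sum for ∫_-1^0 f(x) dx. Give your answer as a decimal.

-6.234375

Subinterval widths: 0.25, 0.25, 0.5.
Left endpoints: -1, -0.75, -0.5.
f(-1) = -8, f(-0.75) = -6.4375, f(-0.5) = -5.25.
Sum = Σ Δx_i · f(x_i).
Sum = -6.234375.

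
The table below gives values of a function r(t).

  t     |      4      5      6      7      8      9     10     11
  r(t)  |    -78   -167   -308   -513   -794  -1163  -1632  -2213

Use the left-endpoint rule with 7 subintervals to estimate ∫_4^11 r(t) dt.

-4655

Δt = 1.
Sum = 1·[(-78) + (-167) + (-308) + (-513) + (-794) + (-1163) + (-1632)] = -4655.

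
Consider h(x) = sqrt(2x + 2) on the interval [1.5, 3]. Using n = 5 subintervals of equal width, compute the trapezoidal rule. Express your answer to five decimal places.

Δx = (3 − 1.5)/5 = 0.3.
h(1.5) ≈ 2.23607, h(1.8) ≈ 2.36643, h(2.1) ≈ 2.48998, h(2.4) ≈ 2.60768, h(2.7) ≈ 2.72029, h(3) ≈ 2.82843.
T_5 = (Δx/2)·[h(x_0) + 2h(x_1) + ... + 2h(x_{4}) + h(x_5)].
Sum ≈ 3.81499.

3.81499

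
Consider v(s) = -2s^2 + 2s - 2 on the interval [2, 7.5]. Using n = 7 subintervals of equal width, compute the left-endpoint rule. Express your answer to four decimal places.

-199.0663

Δs = (7.5 − 2)/7 = 11/14.
Left endpoints: 2, 39/14, 25/7, 61/14, 36/7, 83/14, 47/7.
v(2) = -6, v(39/14) = -1171/98, v(25/7) = -998/49, v(61/14) = -3063/98, v(36/7) = -2186/49, v(83/14) = -5923/98, v(47/7) = -3858/49.
Sum = Δs · [v(2) + v(39/14) + v(25/7) + ...].
Sum ≈ -199.0663.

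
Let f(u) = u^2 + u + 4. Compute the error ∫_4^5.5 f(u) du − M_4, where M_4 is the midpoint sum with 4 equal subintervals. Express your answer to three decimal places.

0.018

Exact integral: ∫_4^5.5 f(u) du = 47.25.
M_4 ≈ 47.23242.
Error ≈ 47.25 − 47.23242 ≈ 0.018.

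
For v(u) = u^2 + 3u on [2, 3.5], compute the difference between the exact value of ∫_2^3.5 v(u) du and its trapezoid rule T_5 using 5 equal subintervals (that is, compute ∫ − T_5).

-0.0225

Exact integral: ∫_2^3.5 v(u) du = 24.
T_5 = 24.0225.
Error = 24 − 24.0225 = -0.0225.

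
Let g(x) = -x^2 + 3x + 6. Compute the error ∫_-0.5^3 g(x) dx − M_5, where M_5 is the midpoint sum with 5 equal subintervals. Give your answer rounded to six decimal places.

-0.142917

Exact integral: ∫_-0.5^3 g(x) dx ≈ 25.08333333.
M_5 = 25.22625.
Error ≈ 25.08333333 − 25.22625 ≈ -0.142917.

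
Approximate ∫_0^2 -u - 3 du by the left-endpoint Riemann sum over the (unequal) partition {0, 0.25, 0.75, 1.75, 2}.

-7.3125

Subinterval widths: 0.25, 0.5, 1, 0.25.
Left endpoints: 0, 0.25, 0.75, 1.75.
f(0) = -3, f(0.25) = -3.25, f(0.75) = -3.75, f(1.75) = -4.75.
Sum = Σ Δu_i · f(u_i).
Sum = -7.3125.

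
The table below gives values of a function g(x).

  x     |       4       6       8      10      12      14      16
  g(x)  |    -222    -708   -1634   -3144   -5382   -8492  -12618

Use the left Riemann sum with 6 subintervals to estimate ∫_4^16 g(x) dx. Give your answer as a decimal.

Δx = 2.
Sum = 2·[(-222) + (-708) + (-1634) + (-3144) + (-5382) + (-8492)] = -39164.

-39164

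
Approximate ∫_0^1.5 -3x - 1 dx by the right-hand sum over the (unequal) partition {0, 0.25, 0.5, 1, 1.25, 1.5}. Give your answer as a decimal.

Subinterval widths: 0.25, 0.25, 0.5, 0.25, 0.25.
Right endpoints: 0.25, 0.5, 1, 1.25, 1.5.
f(0.25) = -1.75, f(0.5) = -2.5, f(1) = -4, f(1.25) = -4.75, f(1.5) = -5.5.
Sum = Σ Δx_i · f(x_i).
Sum = -5.625.

-5.625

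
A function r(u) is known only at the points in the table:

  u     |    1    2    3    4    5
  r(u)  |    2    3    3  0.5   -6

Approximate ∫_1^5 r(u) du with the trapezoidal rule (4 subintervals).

Δu = 1.
T_4 = (1/2)·[2 + 2·3 + 2·3 + 2·0.5 + (-6)] = 4.5.

4.5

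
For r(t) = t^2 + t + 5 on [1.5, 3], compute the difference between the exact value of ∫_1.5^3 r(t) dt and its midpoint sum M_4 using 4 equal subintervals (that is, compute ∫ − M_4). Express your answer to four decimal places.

Exact integral: ∫_1.5^3 r(t) dt = 18.75.
M_4 ≈ 18.732422.
Error ≈ 18.75 − 18.732422 ≈ 0.0176.

0.0176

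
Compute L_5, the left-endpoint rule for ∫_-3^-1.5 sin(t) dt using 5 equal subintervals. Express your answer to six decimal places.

-0.924306

Δt = (-1.5 − (-3))/5 = 0.3.
Left endpoints: -3, -2.7, -2.4, -2.1, -1.8.
f(-3) ≈ -0.141120, f(-2.7) ≈ -0.427380, f(-2.4) ≈ -0.675463, f(-2.1) ≈ -0.863209, f(-1.8) ≈ -0.973848.
Sum = Δt · [f(-3) + f(-2.7) + f(-2.4) + f(-2.1) + f(-1.8)].
Sum ≈ -0.924306.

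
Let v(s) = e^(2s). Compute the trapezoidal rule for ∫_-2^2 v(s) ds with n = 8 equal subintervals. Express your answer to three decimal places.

29.527

Δs = (2 − (-2))/8 = 0.5.
v(-2) ≈ 0.018, v(-1.5) ≈ 0.050, v(-1) ≈ 0.135, v(-0.5) ≈ 0.368, v(0) ≈ 1.000, v(0.5) ≈ 2.718, v(1) ≈ 7.389, v(1.5) ≈ 20.086, v(2) ≈ 54.598.
T_8 = (Δs/2)·[v(s_0) + 2v(s_1) + ... + 2v(s_{7}) + v(s_8)].
Sum ≈ 29.527.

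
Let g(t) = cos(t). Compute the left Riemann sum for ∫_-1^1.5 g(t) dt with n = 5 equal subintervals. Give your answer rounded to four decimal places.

1.9179

Δt = (1.5 − (-1))/5 = 0.5.
Left endpoints: -1, -0.5, 0, 0.5, 1.
g(-1) ≈ 0.5403, g(-0.5) ≈ 0.8776, g(0) ≈ 1.0000, g(0.5) ≈ 0.8776, g(1) ≈ 0.5403.
Sum = Δt · [g(-1) + g(-0.5) + g(0) + g(0.5) + g(1)].
Sum ≈ 1.9179.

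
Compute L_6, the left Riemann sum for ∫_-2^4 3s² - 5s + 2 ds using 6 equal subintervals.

Δs = (4 − (-2))/6 = 1.
Left endpoints: -2, -1, 0, 1, 2, 3.
f(-2) = 24, f(-1) = 10, f(0) = 2, f(1) = 0, f(2) = 4, f(3) = 14.
Sum = Δs · [f(-2) + f(-1) + f(0) + ...].
Sum = 54.

54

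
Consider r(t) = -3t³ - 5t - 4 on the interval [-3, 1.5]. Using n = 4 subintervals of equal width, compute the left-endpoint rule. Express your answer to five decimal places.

Δt = (1.5 − (-3))/4 = 1.125.
Left endpoints: -3, -1.875, -0.75, 0.375.
r(-3) = 92, r(-1.875) = 12877/512, r(-0.75) = 1.015625, r(0.375) = -3089/512.
Sum = Δt · [r(-3) + r(-1.875) + r(-0.75) + r(0.375)].
Sum ≈ 126.14941.

126.14941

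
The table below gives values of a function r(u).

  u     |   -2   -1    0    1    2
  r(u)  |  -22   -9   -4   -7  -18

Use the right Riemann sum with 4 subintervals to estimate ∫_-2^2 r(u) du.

Δu = 1.
Sum = 1·[(-9) + (-4) + (-7) + (-18)] = -38.

-38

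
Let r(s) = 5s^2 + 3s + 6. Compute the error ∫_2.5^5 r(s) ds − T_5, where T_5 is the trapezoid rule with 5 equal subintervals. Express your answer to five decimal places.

Exact integral: ∫_2.5^5 r(s) ds ≈ 225.4166667.
T_5 = 225.9375.
Error ≈ 225.4166667 − 225.9375 ≈ -0.52083.

-0.52083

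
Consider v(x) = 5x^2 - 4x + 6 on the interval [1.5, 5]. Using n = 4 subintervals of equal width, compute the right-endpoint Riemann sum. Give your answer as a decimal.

224.08203125

Δx = (5 − 1.5)/4 = 0.875.
Right endpoints: 2.375, 3.25, 4.125, 5.
v(2.375) = 24.703125, v(3.25) = 45.8125, v(4.125) = 74.578125, v(5) = 111.
Sum = Δx · [v(2.375) + v(3.25) + v(4.125) + v(5)].
Sum = 224.08203125.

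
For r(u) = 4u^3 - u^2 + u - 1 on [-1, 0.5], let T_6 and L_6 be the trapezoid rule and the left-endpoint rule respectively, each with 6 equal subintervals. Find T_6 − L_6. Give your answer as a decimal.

0.84375

T_6 = -3.25.
L_6 = -4.09375.
T_6 − L_6 = 0.84375.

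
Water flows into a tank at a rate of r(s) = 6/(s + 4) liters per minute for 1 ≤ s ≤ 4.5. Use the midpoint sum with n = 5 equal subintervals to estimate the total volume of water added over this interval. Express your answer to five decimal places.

Δs = (4.5 − 1)/5 = 0.7.
Midpoints: 1.35, 2.05, 2.75, 3.45, 4.15.
r(1.35) = 120/107, r(2.05) = 120/121, r(2.75) = 8/9, r(3.45) = 120/149, r(4.15) = 120/163.
Sum = Δs · [r(1.35) + r(2.05) + r(2.75) + r(3.45) + r(4.15)].
Sum ≈ 3.18058.

3.18058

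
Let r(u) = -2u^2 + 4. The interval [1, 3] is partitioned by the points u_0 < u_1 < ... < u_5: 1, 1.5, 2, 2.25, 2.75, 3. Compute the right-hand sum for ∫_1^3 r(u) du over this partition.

-12.84375

Subinterval widths: 0.5, 0.5, 0.25, 0.5, 0.25.
Right endpoints: 1.5, 2, 2.25, 2.75, 3.
r(1.5) = -0.5, r(2) = -4, r(2.25) = -6.125, r(2.75) = -11.125, r(3) = -14.
Sum = Σ Δu_i · r(u_i).
Sum = -12.84375.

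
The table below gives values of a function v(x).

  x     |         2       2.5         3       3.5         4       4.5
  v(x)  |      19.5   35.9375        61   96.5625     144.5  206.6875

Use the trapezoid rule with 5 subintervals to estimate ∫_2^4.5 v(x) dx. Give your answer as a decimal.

225.546875

Δx = 0.5.
T_5 = (0.5/2)·[19.5 + 2·35.9375 + 2·61 + 2·96.5625 + 2·144.5 + 206.6875] = 225.546875.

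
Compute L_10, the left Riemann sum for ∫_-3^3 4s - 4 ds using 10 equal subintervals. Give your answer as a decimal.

-31.2

Δs = (3 − (-3))/10 = 0.6.
Left endpoints: -3, -2.4, -1.8, -1.2, -0.6, 0, 0.6, 1.2, 1.8, 2.4.
f(-3) = -16, f(-2.4) = -13.6, f(-1.8) = -11.2, f(-1.2) = -8.8, f(-0.6) = -6.4, f(0) = -4, f(0.6) = -1.6, f(1.2) = 0.8, f(1.8) = 3.2, f(2.4) = 5.6.
Sum = Δs · [f(-3) + f(-2.4) + f(-1.8) + ...].
Sum = -31.2.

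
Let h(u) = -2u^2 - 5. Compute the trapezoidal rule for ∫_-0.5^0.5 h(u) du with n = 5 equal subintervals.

-5.18

Δu = (0.5 − (-0.5))/5 = 0.2.
h(-0.5) = -5.5, h(-0.3) = -5.18, h(-0.1) = -5.02, h(0.1) = -5.02, h(0.3) = -5.18, h(0.5) = -5.5.
T_5 = (Δu/2)·[h(u_0) + 2h(u_1) + ... + 2h(u_{4}) + h(u_5)].
Sum = -5.18.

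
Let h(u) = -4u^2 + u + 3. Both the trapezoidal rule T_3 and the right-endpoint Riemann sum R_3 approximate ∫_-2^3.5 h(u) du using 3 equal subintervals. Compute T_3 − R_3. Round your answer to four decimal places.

25.2083

T_3 ≈ -59.532407.
R_3 ≈ -84.740741.
T_3 − R_3 ≈ 25.2083.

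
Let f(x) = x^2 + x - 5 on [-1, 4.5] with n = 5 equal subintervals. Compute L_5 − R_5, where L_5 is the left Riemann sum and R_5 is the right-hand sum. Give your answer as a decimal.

L_5 = 0.33.
R_5 = 27.555.
L_5 − R_5 = -27.225.

-27.225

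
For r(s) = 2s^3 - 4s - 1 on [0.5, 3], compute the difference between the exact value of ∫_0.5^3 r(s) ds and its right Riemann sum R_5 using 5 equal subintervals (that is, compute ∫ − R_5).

Exact integral: ∫_0.5^3 r(s) ds = 20.46875.
R_5 = 32.5.
Error = 20.46875 − 32.5 = -12.03125.

-12.03125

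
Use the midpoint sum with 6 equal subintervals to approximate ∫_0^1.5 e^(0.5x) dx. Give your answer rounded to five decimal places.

Δx = (1.5 − 0)/6 = 0.25.
Midpoints: 0.125, 0.375, 0.625, 0.875, 1.125, 1.375.
f(0.125) ≈ 1.06449, f(0.375) ≈ 1.20623, f(0.625) ≈ 1.36684, f(0.875) ≈ 1.54883, f(1.125) ≈ 1.75505, f(1.375) ≈ 1.98874.
Sum = Δx · [f(0.125) + f(0.375) + f(0.625) + ...].
Sum ≈ 2.23255.

2.23255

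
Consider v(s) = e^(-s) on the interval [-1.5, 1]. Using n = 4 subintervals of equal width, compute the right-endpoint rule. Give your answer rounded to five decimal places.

Δs = (1 − (-1.5))/4 = 0.625.
Right endpoints: -0.875, -0.25, 0.375, 1.
v(-0.875) ≈ 2.39888, v(-0.25) ≈ 1.28403, v(0.375) ≈ 0.68729, v(1) ≈ 0.36788.
Sum = Δs · [v(-0.875) + v(-0.25) + v(0.375) + v(1)].
Sum ≈ 2.96129.

2.96129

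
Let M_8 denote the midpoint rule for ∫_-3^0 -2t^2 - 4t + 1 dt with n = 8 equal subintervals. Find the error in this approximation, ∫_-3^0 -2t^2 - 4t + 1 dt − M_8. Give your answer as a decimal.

Exact integral: ∫_-3^0 f(t) dt = 3.
M_8 = 3.0703125.
Error = 3 − 3.0703125 = -0.0703125.

-0.0703125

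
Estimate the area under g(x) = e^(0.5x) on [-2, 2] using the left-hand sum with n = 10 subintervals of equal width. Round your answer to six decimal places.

4.246383

Δx = (2 − (-2))/10 = 0.4.
Left endpoints: -2, -1.6, -1.2, -0.8, -0.4, 0, 0.4, 0.8, 1.2, 1.6.
g(-2) ≈ 0.367879, g(-1.6) ≈ 0.449329, g(-1.2) ≈ 0.548812, g(-0.8) ≈ 0.670320, g(-0.4) ≈ 0.818731, g(0) ≈ 1.000000, g(0.4) ≈ 1.221403, g(0.8) ≈ 1.491825, g(1.2) ≈ 1.822119, g(1.6) ≈ 2.225541.
Sum = Δx · [g(-2) + g(-1.6) + g(-1.2) + ...].
Sum ≈ 4.246383.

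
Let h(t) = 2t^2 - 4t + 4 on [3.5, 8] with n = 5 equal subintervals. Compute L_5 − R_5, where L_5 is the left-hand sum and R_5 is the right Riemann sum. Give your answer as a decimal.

-76.95

L_5 = 189.99.
R_5 = 266.94.
L_5 − R_5 = -76.95.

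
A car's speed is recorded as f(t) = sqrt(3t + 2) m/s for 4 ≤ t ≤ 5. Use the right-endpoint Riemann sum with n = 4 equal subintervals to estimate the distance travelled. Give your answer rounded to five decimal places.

Δt = (5 − 4)/4 = 0.25.
Right endpoints: 4.25, 4.5, 4.75, 5.
f(4.25) ≈ 3.84057, f(4.5) ≈ 3.93700, f(4.75) ≈ 4.03113, f(5) ≈ 4.12311.
Sum = Δt · [f(4.25) + f(4.5) + f(4.75) + f(5)].
Sum ≈ 3.98295.

3.98295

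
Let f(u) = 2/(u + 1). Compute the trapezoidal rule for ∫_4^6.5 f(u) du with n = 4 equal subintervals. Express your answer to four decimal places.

Δu = (6.5 − 4)/4 = 0.625.
f(4) = 0.4, f(4.625) = 16/45, f(5.25) = 0.32, f(5.875) = 16/55, f(6.5) = 4/15.
T_4 = (Δu/2)·[f(u_0) + 2f(u_1) + 2f(u_2) + 2f(u_3) + f(u_4)].
Sum ≈ 0.8124.

0.8124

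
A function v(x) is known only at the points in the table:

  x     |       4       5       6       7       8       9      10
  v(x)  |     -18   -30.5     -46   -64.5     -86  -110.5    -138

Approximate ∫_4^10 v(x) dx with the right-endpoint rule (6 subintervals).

Δx = 1.
Sum = 1·[(-30.5) + (-46) + (-64.5) + (-86) + (-110.5) + (-138)] = -475.5.

-475.5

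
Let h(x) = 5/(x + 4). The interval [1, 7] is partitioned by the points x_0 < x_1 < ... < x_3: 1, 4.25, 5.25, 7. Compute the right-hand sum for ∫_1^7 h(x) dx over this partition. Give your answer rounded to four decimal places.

3.3057

Subinterval widths: 3.25, 1, 1.75.
Right endpoints: 4.25, 5.25, 7.
h(4.25) = 20/33, h(5.25) = 20/37, h(7) = 5/11.
Sum = Σ Δx_i · h(x_i).
Sum ≈ 3.3057.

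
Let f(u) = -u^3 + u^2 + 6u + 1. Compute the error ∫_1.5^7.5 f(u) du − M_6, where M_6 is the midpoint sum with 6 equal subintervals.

-6.25

Exact integral: ∫_1.5^7.5 f(u) du = -482.25.
M_6 = -476.
Error = -482.25 − (-476) = -6.25.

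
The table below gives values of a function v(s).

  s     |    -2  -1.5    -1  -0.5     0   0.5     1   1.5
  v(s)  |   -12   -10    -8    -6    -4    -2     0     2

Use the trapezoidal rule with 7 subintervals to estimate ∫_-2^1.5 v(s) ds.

Δs = 0.5.
T_7 = (0.5/2)·[(-12) + 2·(-10) + 2·(-8) + 2·(-6) + 2·(-4) + 2·(-2) + 2·0 + 2] = -17.5.

-17.5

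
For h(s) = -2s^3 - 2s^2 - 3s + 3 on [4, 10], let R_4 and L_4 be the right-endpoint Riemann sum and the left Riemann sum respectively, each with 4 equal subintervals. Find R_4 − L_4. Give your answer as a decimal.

R_4 = -7246.5.
L_4 = -4159.5.
R_4 − L_4 = -3087.

-3087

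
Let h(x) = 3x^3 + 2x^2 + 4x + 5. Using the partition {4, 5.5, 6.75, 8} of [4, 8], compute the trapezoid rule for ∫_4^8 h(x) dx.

Subinterval widths: 1.5, 1.25, 1.25.
h(4) = 245, h(5.5) = 586.625, h(6.75) = 1045.765625, h(8) = 1701.
On each subinterval the trapezoid contributes (Δx_i/2)·[h(x_{i-1}) + h(x_i)].
Sum = 3360.69140625.

3360.69140625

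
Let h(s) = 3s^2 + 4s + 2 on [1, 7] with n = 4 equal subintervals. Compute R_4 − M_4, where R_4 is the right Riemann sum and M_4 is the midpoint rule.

R_4 = 582.75.
M_4 = 446.625.
R_4 − M_4 = 136.125.

136.125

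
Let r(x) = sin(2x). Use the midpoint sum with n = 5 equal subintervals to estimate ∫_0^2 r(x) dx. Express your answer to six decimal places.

0.849289

Δx = (2 − 0)/5 = 0.4.
Midpoints: 0.2, 0.6, 1, 1.4, 1.8.
r(0.2) ≈ 0.389418, r(0.6) ≈ 0.932039, r(1) ≈ 0.909297, r(1.4) ≈ 0.334988, r(1.8) ≈ -0.442520.
Sum = Δx · [r(0.2) + r(0.6) + r(1) + r(1.4) + r(1.8)].
Sum ≈ 0.849289.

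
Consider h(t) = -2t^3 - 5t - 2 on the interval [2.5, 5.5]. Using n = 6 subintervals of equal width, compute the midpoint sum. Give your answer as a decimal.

Δt = (5.5 − 2.5)/6 = 0.5.
Midpoints: 2.75, 3.25, 3.75, 4.25, 4.75, 5.25.
h(2.75) = -57.34375, h(3.25) = -86.90625, h(3.75) = -126.21875, h(4.25) = -176.78125, h(4.75) = -240.09375, h(5.25) = -317.65625.
Sum = Δt · [h(2.75) + h(3.25) + h(3.75) + ...].
Sum = -502.5.

-502.5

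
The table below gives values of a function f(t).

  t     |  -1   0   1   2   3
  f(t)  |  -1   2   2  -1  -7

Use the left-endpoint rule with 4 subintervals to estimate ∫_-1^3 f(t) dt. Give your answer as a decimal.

Δt = 1.
Sum = 1·[(-1) + 2 + 2 + (-1)] = 2.

2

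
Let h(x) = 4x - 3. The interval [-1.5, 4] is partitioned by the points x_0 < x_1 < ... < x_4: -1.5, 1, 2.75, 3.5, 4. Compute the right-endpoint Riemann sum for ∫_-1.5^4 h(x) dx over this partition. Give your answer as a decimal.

Subinterval widths: 2.5, 1.75, 0.75, 0.5.
Right endpoints: 1, 2.75, 3.5, 4.
h(1) = 1, h(2.75) = 8, h(3.5) = 11, h(4) = 13.
Sum = Σ Δx_i · h(x_i).
Sum = 31.25.

31.25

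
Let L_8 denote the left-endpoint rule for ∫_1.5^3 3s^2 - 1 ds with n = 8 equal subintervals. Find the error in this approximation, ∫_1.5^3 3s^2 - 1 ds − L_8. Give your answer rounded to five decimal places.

1.87207

Exact integral: ∫_1.5^3 f(s) ds = 22.125.
L_8 ≈ 20.2529297.
Error ≈ 22.125 − 20.2529297 ≈ 1.87207.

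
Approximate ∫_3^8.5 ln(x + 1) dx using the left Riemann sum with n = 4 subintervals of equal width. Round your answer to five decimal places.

9.72474

Δx = (8.5 − 3)/4 = 1.375.
Left endpoints: 3, 4.375, 5.75, 7.125.
f(3) ≈ 1.38629, f(4.375) ≈ 1.68176, f(5.75) ≈ 1.90954, f(7.125) ≈ 2.09495.
Sum = Δx · [f(3) + f(4.375) + f(5.75) + f(7.125)].
Sum ≈ 9.72474.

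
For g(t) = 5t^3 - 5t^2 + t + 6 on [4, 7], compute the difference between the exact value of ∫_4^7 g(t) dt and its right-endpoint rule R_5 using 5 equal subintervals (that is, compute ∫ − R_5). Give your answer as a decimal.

-383.85

Exact integral: ∫_4^7 g(t) dt = 2250.75.
R_5 = 2634.6.
Error = 2250.75 − 2634.6 = -383.85.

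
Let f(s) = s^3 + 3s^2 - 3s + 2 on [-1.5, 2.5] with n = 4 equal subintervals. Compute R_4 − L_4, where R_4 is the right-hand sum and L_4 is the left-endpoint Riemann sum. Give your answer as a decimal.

19

R_4 = 42.
L_4 = 23.
R_4 − L_4 = 19.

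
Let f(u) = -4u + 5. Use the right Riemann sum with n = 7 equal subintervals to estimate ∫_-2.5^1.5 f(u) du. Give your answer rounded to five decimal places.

23.42857

Δu = (1.5 − (-2.5))/7 = 4/7.
Right endpoints: -27/14, -19/14, -11/14, -3/14, 5/14, 13/14, 1.5.
f(-27/14) = 89/7, f(-19/14) = 73/7, f(-11/14) = 57/7, f(-3/14) = 41/7, f(5/14) = 25/7, f(13/14) = 9/7, f(1.5) = -1.
Sum = Δu · [f(-27/14) + f(-19/14) + f(-11/14) + ...].
Sum ≈ 23.42857.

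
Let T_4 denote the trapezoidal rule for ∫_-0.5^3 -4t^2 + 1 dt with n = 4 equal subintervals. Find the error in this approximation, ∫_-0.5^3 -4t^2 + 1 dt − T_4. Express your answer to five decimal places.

Exact integral: ∫_-0.5^3 f(t) dt ≈ -32.6666667.
T_4 = -34.453125.
Error ≈ -32.6666667 − (-34.453125) ≈ 1.78646.

1.78646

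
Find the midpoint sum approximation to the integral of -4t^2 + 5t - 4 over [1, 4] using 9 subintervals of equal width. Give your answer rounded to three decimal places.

Δt = (4 − 1)/9 = 1/3.
Midpoints: 7/6, 1.5, 11/6, 13/6, 2.5, 17/6, 19/6, 3.5, 23/6.
f(7/6) = -65/18, f(1.5) = -5.5, f(11/6) = -149/18, f(13/6) = -215/18, f(2.5) = -16.5, f(17/6) = -395/18, f(19/6) = -509/18, f(3.5) = -35.5, f(23/6) = -785/18.
Sum = Δt · [f(7/6) + f(1.5) + f(11/6) + ...].
Sum ≈ -58.389.

-58.389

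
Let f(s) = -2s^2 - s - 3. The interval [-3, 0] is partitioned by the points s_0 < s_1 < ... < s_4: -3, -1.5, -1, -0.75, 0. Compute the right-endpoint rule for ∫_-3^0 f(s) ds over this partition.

-14.09375

Subinterval widths: 1.5, 0.5, 0.25, 0.75.
Right endpoints: -1.5, -1, -0.75, 0.
f(-1.5) = -6, f(-1) = -4, f(-0.75) = -3.375, f(0) = -3.
Sum = Σ Δs_i · f(s_i).
Sum = -14.09375.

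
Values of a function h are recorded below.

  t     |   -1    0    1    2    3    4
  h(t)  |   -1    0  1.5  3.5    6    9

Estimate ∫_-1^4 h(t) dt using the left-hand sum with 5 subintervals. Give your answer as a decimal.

10

Δt = 1.
Sum = 1·[(-1) + 0 + 1.5 + 3.5 + 6] = 10.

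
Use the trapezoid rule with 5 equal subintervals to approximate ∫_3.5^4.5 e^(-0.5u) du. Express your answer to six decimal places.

Δu = (4.5 − 3.5)/5 = 0.2.
f(3.5) ≈ 0.173774, f(3.7) ≈ 0.157237, f(3.9) ≈ 0.142274, f(4.1) ≈ 0.128735, f(4.3) ≈ 0.116484, f(4.5) ≈ 0.105399.
T_5 = (Δu/2)·[f(u_0) + 2f(u_1) + ... + 2f(u_{4}) + f(u_5)].
Sum ≈ 0.136863.

0.136863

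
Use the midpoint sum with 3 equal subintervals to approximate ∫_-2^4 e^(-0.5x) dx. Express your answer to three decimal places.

Δx = (4 − (-2))/3 = 2.
Midpoints: -1, 1, 3.
f(-1) ≈ 1.649, f(1) ≈ 0.607, f(3) ≈ 0.223.
Sum = Δx · [f(-1) + f(1) + f(3)].
Sum ≈ 4.957.

4.957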